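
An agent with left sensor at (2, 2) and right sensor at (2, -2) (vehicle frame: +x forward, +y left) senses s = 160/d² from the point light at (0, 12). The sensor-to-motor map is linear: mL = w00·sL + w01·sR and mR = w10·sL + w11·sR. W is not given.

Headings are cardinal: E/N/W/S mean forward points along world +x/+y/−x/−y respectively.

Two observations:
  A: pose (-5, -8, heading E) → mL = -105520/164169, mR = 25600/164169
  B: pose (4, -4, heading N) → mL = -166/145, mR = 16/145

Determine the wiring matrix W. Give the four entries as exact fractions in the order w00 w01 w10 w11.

-1 -1/2 1 -1

obs A: pose=(-5,-8,E) → sL=160/333, sR=160/493, mL=-105520/164169, mR=25600/164169
obs B: pose=(4,-4,N) → sL=4/5, sR=20/29, mL=-166/145, mR=16/145
sensor matrix S = [[160/333, 160/493], [4/5, 20/29]]; det S = 11776/164169
solve [mL_A; mL_B] = S·[w00; w01] and [mR_A; mR_B] = S·[w10; w11]:
  w00 = -1, w01 = -1/2, w10 = 1, w11 = -1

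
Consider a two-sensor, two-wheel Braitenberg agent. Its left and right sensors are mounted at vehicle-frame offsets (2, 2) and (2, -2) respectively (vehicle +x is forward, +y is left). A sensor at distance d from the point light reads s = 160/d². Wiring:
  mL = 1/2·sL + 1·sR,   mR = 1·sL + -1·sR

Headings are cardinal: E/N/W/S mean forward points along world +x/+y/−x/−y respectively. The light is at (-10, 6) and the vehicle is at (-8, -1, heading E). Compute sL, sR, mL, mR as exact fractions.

160/41 160/97 14320/3977 8960/3977

left sensor world pos  = (-6, 1); dL² = 41
right sensor world pos = (-6, -3); dR² = 97
sL = 160/41 = 160/41
sR = 160/97 = 160/97
mL = 1/2·sL + 1·sR = 14320/3977
mR = 1·sL + -1·sR = 8960/3977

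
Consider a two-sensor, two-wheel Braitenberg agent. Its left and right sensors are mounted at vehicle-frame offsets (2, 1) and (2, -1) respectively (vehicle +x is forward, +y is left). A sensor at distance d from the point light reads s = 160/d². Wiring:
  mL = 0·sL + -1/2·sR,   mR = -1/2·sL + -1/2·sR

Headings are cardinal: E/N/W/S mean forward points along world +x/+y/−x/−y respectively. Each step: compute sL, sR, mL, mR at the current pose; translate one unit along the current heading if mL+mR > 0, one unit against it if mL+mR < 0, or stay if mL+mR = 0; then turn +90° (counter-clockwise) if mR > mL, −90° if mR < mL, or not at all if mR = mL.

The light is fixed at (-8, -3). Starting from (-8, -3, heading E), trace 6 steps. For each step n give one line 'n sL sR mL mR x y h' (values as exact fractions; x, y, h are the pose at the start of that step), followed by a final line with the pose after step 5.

n=0: pose=(-8,-3,E); sL=32, sR=32; mL=-16, mR=-32; mL+mR=-48 → advance -1; mR−mL=-16 → turn -1·90°
n=1: pose=(-9,-3,S); sL=40, sR=20; mL=-10, mR=-30; mL+mR=-40 → advance -1; mR−mL=-20 → turn -1·90°
n=2: pose=(-9,-2,W); sL=160/9, sR=160/13; mL=-80/13, mR=-1760/117; mL+mR=-2480/117 → advance -1; mR−mL=-80/9 → turn -1·90°
n=3: pose=(-8,-2,N); sL=16, sR=16; mL=-8, mR=-16; mL+mR=-24 → advance -1; mR−mL=-8 → turn -1·90°
n=4: pose=(-8,-3,E); sL=32, sR=32; mL=-16, mR=-32; mL+mR=-48 → advance -1; mR−mL=-16 → turn -1·90°
n=5: pose=(-9,-3,S); sL=40, sR=20; mL=-10, mR=-30; mL+mR=-40 → advance -1; mR−mL=-20 → turn -1·90°

0 32 32 -16 -32 -8 -3 E
1 40 20 -10 -30 -9 -3 S
2 160/9 160/13 -80/13 -1760/117 -9 -2 W
3 16 16 -8 -16 -8 -2 N
4 32 32 -16 -32 -8 -3 E
5 40 20 -10 -30 -9 -3 S
final -9 -2 W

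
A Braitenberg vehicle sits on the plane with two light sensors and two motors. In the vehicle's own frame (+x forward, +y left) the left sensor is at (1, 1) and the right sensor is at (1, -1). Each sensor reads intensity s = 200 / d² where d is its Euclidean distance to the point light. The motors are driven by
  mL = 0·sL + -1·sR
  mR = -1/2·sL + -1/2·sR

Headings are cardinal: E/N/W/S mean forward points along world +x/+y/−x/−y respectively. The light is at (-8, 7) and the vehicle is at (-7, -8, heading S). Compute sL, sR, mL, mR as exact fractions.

10/13 25/32 -25/32 -645/832

left sensor world pos  = (-6, -9); dL² = 260
right sensor world pos = (-8, -9); dR² = 256
sL = 200/260 = 10/13
sR = 200/256 = 25/32
mL = 0·sL + -1·sR = -25/32
mR = -1/2·sL + -1/2·sR = -645/832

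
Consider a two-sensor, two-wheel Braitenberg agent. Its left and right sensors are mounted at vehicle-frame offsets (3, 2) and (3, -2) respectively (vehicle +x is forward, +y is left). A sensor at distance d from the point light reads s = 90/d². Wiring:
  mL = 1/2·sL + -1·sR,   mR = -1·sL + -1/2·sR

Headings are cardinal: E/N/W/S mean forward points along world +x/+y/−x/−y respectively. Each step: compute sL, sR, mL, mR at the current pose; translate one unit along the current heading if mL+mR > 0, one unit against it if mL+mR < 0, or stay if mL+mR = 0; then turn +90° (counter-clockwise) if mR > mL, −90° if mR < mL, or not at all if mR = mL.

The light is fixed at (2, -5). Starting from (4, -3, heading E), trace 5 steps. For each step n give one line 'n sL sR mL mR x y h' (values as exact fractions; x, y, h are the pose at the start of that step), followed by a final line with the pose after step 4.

n=0: pose=(4,-3,E); sL=90/41, sR=18/5; mL=-513/205, mR=-819/205; mL+mR=-1332/205 → advance -1; mR−mL=-306/205 → turn -1·90°
n=1: pose=(3,-3,S); sL=9, sR=45; mL=-81/2, mR=-63/2; mL+mR=-72 → advance -1; mR−mL=9 → turn +1·90°
n=2: pose=(3,-2,E); sL=90/41, sR=90/17; mL=-2925/697, mR=-3375/697; mL+mR=-6300/697 → advance -1; mR−mL=-450/697 → turn -1·90°
n=3: pose=(2,-2,S); sL=45/2, sR=45/2; mL=-45/4, mR=-135/4; mL+mR=-45 → advance -1; mR−mL=-45/2 → turn -1·90°
n=4: pose=(2,-1,W); sL=90/13, sR=2; mL=19/13, mR=-103/13; mL+mR=-84/13 → advance -1; mR−mL=-122/13 → turn -1·90°

0 90/41 18/5 -513/205 -819/205 4 -3 E
1 9 45 -81/2 -63/2 3 -3 S
2 90/41 90/17 -2925/697 -3375/697 3 -2 E
3 45/2 45/2 -45/4 -135/4 2 -2 S
4 90/13 2 19/13 -103/13 2 -1 W
final 3 -1 N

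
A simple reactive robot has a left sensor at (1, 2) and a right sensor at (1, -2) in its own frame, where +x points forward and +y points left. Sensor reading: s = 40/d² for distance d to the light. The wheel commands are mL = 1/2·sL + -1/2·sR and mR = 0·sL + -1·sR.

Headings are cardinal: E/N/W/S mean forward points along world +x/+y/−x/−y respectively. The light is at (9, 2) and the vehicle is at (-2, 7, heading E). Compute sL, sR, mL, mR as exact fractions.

left sensor world pos  = (-1, 9); dL² = 149
right sensor world pos = (-1, 5); dR² = 109
sL = 40/149 = 40/149
sR = 40/109 = 40/109
mL = 1/2·sL + -1/2·sR = -800/16241
mR = 0·sL + -1·sR = -40/109

40/149 40/109 -800/16241 -40/109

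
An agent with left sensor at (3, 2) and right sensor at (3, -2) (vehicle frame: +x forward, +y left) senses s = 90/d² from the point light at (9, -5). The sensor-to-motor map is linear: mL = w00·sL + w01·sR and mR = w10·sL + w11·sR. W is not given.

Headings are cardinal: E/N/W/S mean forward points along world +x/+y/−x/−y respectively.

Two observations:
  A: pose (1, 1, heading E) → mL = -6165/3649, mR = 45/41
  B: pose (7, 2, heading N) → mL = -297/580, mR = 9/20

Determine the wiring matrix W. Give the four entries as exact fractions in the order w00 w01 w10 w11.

obs A: pose=(1,1,E) → sL=90/89, sR=90/41, mL=-6165/3649, mR=45/41
obs B: pose=(7,2,N) → sL=45/58, sR=9/10, mL=-297/580, mR=9/20
sensor matrix S = [[90/89, 90/41], [45/58, 9/10]]; det S = -83916/105821
solve [mL_A; mL_B] = S·[w00; w01] and [mR_A; mR_B] = S·[w10; w11]:
  w00 = 1/2, w01 = -1, w10 = 0, w11 = 1/2

1/2 -1 0 1/2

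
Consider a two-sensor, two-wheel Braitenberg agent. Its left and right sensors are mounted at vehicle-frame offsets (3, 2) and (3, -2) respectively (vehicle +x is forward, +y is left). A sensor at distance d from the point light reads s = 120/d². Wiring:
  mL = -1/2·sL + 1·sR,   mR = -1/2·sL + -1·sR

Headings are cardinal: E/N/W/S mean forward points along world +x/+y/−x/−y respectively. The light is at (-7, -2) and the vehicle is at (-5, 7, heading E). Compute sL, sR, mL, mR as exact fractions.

60/73 60/37 3270/2701 -5490/2701

left sensor world pos  = (-2, 9); dL² = 146
right sensor world pos = (-2, 5); dR² = 74
sL = 120/146 = 60/73
sR = 120/74 = 60/37
mL = -1/2·sL + 1·sR = 3270/2701
mR = -1/2·sL + -1·sR = -5490/2701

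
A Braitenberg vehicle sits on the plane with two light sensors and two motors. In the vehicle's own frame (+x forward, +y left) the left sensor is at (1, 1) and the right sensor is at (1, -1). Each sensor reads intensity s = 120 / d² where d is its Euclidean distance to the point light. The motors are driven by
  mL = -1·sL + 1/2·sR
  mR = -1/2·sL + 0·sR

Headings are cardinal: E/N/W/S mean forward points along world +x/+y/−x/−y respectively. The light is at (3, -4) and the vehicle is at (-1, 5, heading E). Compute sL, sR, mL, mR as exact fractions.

left sensor world pos  = (0, 6); dL² = 109
right sensor world pos = (0, 4); dR² = 73
sL = 120/109 = 120/109
sR = 120/73 = 120/73
mL = -1·sL + 1/2·sR = -2220/7957
mR = -1/2·sL + 0·sR = -60/109

120/109 120/73 -2220/7957 -60/109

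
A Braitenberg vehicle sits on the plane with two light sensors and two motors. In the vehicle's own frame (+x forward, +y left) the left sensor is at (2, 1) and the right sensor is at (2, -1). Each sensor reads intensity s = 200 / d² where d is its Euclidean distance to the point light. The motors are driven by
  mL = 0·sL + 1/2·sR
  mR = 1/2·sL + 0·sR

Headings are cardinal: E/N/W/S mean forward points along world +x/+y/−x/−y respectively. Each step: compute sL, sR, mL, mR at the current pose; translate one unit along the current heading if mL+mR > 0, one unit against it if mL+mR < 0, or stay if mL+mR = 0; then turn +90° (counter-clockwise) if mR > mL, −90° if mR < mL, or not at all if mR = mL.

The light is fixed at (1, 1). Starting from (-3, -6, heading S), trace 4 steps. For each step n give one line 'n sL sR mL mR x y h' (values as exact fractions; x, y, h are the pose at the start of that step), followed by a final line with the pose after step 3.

0 20/9 100/53 50/53 10/9 -3 -6 S
1 200/53 40/17 20/17 100/53 -3 -7 E
2 50/13 5 5/2 25/13 -2 -7 N
3 200/37 40/13 20/13 100/37 -2 -6 E
final -1 -6 N

n=0: pose=(-3,-6,S); sL=20/9, sR=100/53; mL=50/53, mR=10/9; mL+mR=980/477 → advance +1; mR−mL=80/477 → turn +1·90°
n=1: pose=(-3,-7,E); sL=200/53, sR=40/17; mL=20/17, mR=100/53; mL+mR=2760/901 → advance +1; mR−mL=640/901 → turn +1·90°
n=2: pose=(-2,-7,N); sL=50/13, sR=5; mL=5/2, mR=25/13; mL+mR=115/26 → advance +1; mR−mL=-15/26 → turn -1·90°
n=3: pose=(-2,-6,E); sL=200/37, sR=40/13; mL=20/13, mR=100/37; mL+mR=2040/481 → advance +1; mR−mL=560/481 → turn +1·90°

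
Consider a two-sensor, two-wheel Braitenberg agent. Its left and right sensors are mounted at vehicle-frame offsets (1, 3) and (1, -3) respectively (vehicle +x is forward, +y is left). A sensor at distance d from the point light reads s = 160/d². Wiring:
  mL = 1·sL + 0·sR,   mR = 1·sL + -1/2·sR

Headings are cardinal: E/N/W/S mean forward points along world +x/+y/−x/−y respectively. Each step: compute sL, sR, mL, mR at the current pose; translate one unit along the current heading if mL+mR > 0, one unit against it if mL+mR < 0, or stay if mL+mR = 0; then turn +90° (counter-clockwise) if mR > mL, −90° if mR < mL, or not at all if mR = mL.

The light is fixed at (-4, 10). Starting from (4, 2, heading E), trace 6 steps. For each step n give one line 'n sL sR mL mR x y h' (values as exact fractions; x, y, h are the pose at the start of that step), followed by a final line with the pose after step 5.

0 80/53 80/101 80/53 5960/5353 4 2 E
1 32/45 160/117 32/45 16/585 5 2 S
2 10/13 8/5 10/13 -2/65 5 1 W
3 160/89 32/37 160/89 4496/3293 4 1 N
4 80/53 80/101 80/53 5960/5353 4 2 E
5 32/45 160/117 32/45 16/585 5 2 S
final 5 1 W

n=0: pose=(4,2,E); sL=80/53, sR=80/101; mL=80/53, mR=5960/5353; mL+mR=14040/5353 → advance +1; mR−mL=-40/101 → turn -1·90°
n=1: pose=(5,2,S); sL=32/45, sR=160/117; mL=32/45, mR=16/585; mL+mR=48/65 → advance +1; mR−mL=-80/117 → turn -1·90°
n=2: pose=(5,1,W); sL=10/13, sR=8/5; mL=10/13, mR=-2/65; mL+mR=48/65 → advance +1; mR−mL=-4/5 → turn -1·90°
n=3: pose=(4,1,N); sL=160/89, sR=32/37; mL=160/89, mR=4496/3293; mL+mR=10416/3293 → advance +1; mR−mL=-16/37 → turn -1·90°
n=4: pose=(4,2,E); sL=80/53, sR=80/101; mL=80/53, mR=5960/5353; mL+mR=14040/5353 → advance +1; mR−mL=-40/101 → turn -1·90°
n=5: pose=(5,2,S); sL=32/45, sR=160/117; mL=32/45, mR=16/585; mL+mR=48/65 → advance +1; mR−mL=-80/117 → turn -1·90°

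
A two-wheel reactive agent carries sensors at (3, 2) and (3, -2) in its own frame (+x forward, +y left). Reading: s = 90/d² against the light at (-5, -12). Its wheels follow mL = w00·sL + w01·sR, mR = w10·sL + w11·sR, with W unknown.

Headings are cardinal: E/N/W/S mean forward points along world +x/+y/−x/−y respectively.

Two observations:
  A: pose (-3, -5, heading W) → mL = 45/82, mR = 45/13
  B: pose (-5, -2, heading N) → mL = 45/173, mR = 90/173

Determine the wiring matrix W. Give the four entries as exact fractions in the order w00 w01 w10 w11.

obs A: pose=(-3,-5,W) → sL=45/13, sR=45/41, mL=45/82, mR=45/13
obs B: pose=(-5,-2,N) → sL=90/173, sR=90/173, mL=45/173, mR=90/173
sensor matrix S = [[45/13, 45/41], [90/173, 90/173]]; det S = 113400/92209
solve [mL_A; mL_B] = S·[w00; w01] and [mR_A; mR_B] = S·[w10; w11]:
  w00 = 0, w01 = 1/2, w10 = 1, w11 = 0

0 1/2 1 0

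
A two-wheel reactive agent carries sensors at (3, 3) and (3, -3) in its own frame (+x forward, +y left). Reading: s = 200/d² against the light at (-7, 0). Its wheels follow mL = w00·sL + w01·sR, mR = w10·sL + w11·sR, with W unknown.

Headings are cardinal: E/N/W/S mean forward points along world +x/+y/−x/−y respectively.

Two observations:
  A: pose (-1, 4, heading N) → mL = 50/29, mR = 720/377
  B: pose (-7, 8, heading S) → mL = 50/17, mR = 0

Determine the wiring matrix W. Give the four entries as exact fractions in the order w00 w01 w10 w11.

obs A: pose=(-1,4,N) → sL=100/29, sR=20/13, mL=50/29, mR=720/377
obs B: pose=(-7,8,S) → sL=100/17, sR=100/17, mL=50/17, mR=0
sensor matrix S = [[100/29, 20/13], [100/17, 100/17]]; det S = 72000/6409
solve [mL_A; mL_B] = S·[w00; w01] and [mR_A; mR_B] = S·[w10; w11]:
  w00 = 1/2, w01 = 0, w10 = 1, w11 = -1

1/2 0 1 -1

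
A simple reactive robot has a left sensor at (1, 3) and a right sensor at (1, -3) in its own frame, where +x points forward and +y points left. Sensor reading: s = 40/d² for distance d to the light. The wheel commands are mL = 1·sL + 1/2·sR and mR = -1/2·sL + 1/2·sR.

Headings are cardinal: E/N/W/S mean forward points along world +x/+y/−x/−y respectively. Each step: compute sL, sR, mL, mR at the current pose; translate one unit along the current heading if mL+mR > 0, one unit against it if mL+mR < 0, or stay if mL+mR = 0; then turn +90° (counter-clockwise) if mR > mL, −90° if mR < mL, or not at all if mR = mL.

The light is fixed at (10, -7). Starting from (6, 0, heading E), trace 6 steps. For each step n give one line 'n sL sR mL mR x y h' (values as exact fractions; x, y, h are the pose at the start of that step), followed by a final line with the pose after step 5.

0 40/109 8/5 636/545 336/545 6 0 E
1 10/9 5/9 25/18 -5/18 7 0 S
2 8/5 40/97 876/485 -288/485 7 -1 W
3 20/49 4/5 198/245 48/245 6 -1 N
4 40/109 8/5 636/545 336/545 6 0 E
5 10/9 5/9 25/18 -5/18 7 0 S
final 7 -1 W

n=0: pose=(6,0,E); sL=40/109, sR=8/5; mL=636/545, mR=336/545; mL+mR=972/545 → advance +1; mR−mL=-60/109 → turn -1·90°
n=1: pose=(7,0,S); sL=10/9, sR=5/9; mL=25/18, mR=-5/18; mL+mR=10/9 → advance +1; mR−mL=-5/3 → turn -1·90°
n=2: pose=(7,-1,W); sL=8/5, sR=40/97; mL=876/485, mR=-288/485; mL+mR=588/485 → advance +1; mR−mL=-12/5 → turn -1·90°
n=3: pose=(6,-1,N); sL=20/49, sR=4/5; mL=198/245, mR=48/245; mL+mR=246/245 → advance +1; mR−mL=-30/49 → turn -1·90°
n=4: pose=(6,0,E); sL=40/109, sR=8/5; mL=636/545, mR=336/545; mL+mR=972/545 → advance +1; mR−mL=-60/109 → turn -1·90°
n=5: pose=(7,0,S); sL=10/9, sR=5/9; mL=25/18, mR=-5/18; mL+mR=10/9 → advance +1; mR−mL=-5/3 → turn -1·90°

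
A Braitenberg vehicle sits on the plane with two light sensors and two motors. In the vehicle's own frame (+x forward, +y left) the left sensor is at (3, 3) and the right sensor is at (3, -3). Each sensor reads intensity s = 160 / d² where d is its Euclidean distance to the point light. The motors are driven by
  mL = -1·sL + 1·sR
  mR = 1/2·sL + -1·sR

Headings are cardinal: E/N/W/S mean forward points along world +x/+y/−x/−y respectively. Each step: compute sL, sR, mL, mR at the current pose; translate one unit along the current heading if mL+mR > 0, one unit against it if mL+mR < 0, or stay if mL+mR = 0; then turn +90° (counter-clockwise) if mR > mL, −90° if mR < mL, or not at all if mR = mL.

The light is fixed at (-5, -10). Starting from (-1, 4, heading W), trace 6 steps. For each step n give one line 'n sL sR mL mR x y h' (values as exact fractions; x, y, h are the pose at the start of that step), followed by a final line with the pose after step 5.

n=0: pose=(-1,4,W); sL=80/61, sR=16/29; mL=-1344/1769, mR=184/1769; mL+mR=-40/61 → advance -1; mR−mL=1528/1769 → turn +1·90°
n=1: pose=(0,4,S); sL=32/37, sR=32/25; mL=384/925, mR=-784/925; mL+mR=-16/37 → advance -1; mR−mL=-1168/925 → turn -1·90°
n=2: pose=(0,5,W); sL=40/37, sR=20/41; mL=-900/1517, mR=80/1517; mL+mR=-20/37 → advance -1; mR−mL=980/1517 → turn +1·90°
n=3: pose=(1,5,S); sL=32/45, sR=160/153; mL=256/765, mR=-176/255; mL+mR=-16/45 → advance -1; mR−mL=-784/765 → turn -1·90°
n=4: pose=(1,6,W); sL=80/89, sR=16/37; mL=-1536/3293, mR=56/3293; mL+mR=-40/89 → advance -1; mR−mL=1592/3293 → turn +1·90°
n=5: pose=(2,6,S); sL=160/269, sR=32/37; mL=2688/9953, mR=-5648/9953; mL+mR=-80/269 → advance -1; mR−mL=-8336/9953 → turn -1·90°

0 80/61 16/29 -1344/1769 184/1769 -1 4 W
1 32/37 32/25 384/925 -784/925 0 4 S
2 40/37 20/41 -900/1517 80/1517 0 5 W
3 32/45 160/153 256/765 -176/255 1 5 S
4 80/89 16/37 -1536/3293 56/3293 1 6 W
5 160/269 32/37 2688/9953 -5648/9953 2 6 S
final 2 7 W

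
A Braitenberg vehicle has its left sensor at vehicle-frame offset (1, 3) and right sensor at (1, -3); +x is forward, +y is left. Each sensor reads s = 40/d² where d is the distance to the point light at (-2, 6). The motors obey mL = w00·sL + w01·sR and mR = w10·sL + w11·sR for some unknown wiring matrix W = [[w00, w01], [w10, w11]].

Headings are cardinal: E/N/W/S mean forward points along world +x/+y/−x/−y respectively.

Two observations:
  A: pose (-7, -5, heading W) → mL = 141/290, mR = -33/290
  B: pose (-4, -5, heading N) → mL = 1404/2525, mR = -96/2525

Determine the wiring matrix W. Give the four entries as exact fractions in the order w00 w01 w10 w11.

1/2 1 1/2 -1/2

obs A: pose=(-7,-5,W) → sL=5/29, sR=2/5, mL=141/290, mR=-33/290
obs B: pose=(-4,-5,N) → sL=8/25, sR=40/101, mL=1404/2525, mR=-96/2525
sensor matrix S = [[5/29, 2/5], [8/25, 40/101]]; det S = -21864/366125
solve [mL_A; mL_B] = S·[w00; w01] and [mR_A; mR_B] = S·[w10; w11]:
  w00 = 1/2, w01 = 1, w10 = 1/2, w11 = -1/2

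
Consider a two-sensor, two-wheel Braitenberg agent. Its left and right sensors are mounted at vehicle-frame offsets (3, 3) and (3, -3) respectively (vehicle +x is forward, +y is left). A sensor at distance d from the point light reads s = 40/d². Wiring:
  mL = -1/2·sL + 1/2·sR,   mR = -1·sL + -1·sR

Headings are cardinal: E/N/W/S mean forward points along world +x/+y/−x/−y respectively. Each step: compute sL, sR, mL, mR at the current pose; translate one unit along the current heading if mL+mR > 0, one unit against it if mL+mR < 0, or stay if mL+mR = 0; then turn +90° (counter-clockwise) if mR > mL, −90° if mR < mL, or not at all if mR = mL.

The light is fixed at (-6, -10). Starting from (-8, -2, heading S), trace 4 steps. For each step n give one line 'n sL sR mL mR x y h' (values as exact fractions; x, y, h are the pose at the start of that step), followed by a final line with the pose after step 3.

n=0: pose=(-8,-2,S); sL=20/13, sR=4/5; mL=-24/65, mR=-152/65; mL+mR=-176/65 → advance -1; mR−mL=-128/65 → turn -1·90°
n=1: pose=(-8,-1,W); sL=40/61, sR=40/169; mL=-2160/10309, mR=-9200/10309; mL+mR=-11360/10309 → advance -1; mR−mL=-7040/10309 → turn -1·90°
n=2: pose=(-7,-1,N); sL=1/4, sR=10/37; mL=3/296, mR=-77/148; mL+mR=-151/296 → advance -1; mR−mL=-157/296 → turn -1·90°
n=3: pose=(-7,-2,E); sL=8/25, sR=40/29; mL=384/725, mR=-1232/725; mL+mR=-848/725 → advance -1; mR−mL=-1616/725 → turn -1·90°

0 20/13 4/5 -24/65 -152/65 -8 -2 S
1 40/61 40/169 -2160/10309 -9200/10309 -8 -1 W
2 1/4 10/37 3/296 -77/148 -7 -1 N
3 8/25 40/29 384/725 -1232/725 -7 -2 E
final -8 -2 S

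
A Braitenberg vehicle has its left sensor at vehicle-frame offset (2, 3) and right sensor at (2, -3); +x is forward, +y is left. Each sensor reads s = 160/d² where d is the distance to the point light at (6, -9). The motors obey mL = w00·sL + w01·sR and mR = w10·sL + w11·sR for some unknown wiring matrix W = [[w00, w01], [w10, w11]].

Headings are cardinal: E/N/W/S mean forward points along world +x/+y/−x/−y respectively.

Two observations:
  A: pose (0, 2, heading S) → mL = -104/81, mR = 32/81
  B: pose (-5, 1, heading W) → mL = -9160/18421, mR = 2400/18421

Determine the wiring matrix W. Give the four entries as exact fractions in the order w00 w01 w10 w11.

-1 1/2 1/2 -1/2

obs A: pose=(0,2,S) → sL=16/9, sR=80/81, mL=-104/81, mR=32/81
obs B: pose=(-5,1,W) → sL=80/109, sR=80/169, mL=-9160/18421, mR=2400/18421
sensor matrix S = [[16/9, 80/81], [80/109, 80/169]]; det S = 174080/1492101
solve [mL_A; mL_B] = S·[w00; w01] and [mR_A; mR_B] = S·[w10; w11]:
  w00 = -1, w01 = 1/2, w10 = 1/2, w11 = -1/2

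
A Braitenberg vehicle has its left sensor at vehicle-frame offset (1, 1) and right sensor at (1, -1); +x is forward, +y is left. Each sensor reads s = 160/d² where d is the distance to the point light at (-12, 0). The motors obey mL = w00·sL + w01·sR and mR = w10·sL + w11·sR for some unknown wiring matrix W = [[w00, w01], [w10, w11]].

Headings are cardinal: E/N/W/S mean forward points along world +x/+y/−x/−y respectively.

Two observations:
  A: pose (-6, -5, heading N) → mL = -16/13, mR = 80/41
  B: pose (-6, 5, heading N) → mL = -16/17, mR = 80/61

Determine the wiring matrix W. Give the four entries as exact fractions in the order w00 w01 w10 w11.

obs A: pose=(-6,-5,N) → sL=160/41, sR=32/13, mL=-16/13, mR=80/41
obs B: pose=(-6,5,N) → sL=160/61, sR=32/17, mL=-16/17, mR=80/61
sensor matrix S = [[160/41, 32/13], [160/61, 32/17]]; det S = 491520/552721
solve [mL_A; mL_B] = S·[w00; w01] and [mR_A; mR_B] = S·[w10; w11]:
  w00 = 0, w01 = -1/2, w10 = 1/2, w11 = 0

0 -1/2 1/2 0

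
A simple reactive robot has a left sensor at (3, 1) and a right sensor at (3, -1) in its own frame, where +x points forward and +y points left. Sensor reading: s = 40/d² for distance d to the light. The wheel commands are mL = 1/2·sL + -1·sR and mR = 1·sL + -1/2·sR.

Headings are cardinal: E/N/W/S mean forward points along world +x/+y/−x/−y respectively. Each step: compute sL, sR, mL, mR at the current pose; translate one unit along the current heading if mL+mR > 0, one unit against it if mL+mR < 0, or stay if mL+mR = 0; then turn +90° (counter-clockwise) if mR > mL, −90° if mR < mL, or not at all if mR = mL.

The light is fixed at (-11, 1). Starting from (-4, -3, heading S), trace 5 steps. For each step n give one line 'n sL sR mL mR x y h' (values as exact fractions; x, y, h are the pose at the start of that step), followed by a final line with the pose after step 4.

0 40/113 8/17 -564/1921 228/1921 -4 -3 S
1 5/13 10/29 -115/754 80/377 -4 -2 E
2 40/49 40/81 -340/3969 2260/3969 -3 -2 N
3 20/17 20/13 -210/221 90/221 -3 -1 W
4 8/25 40/89 -644/2225 212/2225 -2 -1 S
final -2 0 E

n=0: pose=(-4,-3,S); sL=40/113, sR=8/17; mL=-564/1921, mR=228/1921; mL+mR=-336/1921 → advance -1; mR−mL=792/1921 → turn +1·90°
n=1: pose=(-4,-2,E); sL=5/13, sR=10/29; mL=-115/754, mR=80/377; mL+mR=45/754 → advance +1; mR−mL=275/754 → turn +1·90°
n=2: pose=(-3,-2,N); sL=40/49, sR=40/81; mL=-340/3969, mR=2260/3969; mL+mR=640/1323 → advance +1; mR−mL=2600/3969 → turn +1·90°
n=3: pose=(-3,-1,W); sL=20/17, sR=20/13; mL=-210/221, mR=90/221; mL+mR=-120/221 → advance -1; mR−mL=300/221 → turn +1·90°
n=4: pose=(-2,-1,S); sL=8/25, sR=40/89; mL=-644/2225, mR=212/2225; mL+mR=-432/2225 → advance -1; mR−mL=856/2225 → turn +1·90°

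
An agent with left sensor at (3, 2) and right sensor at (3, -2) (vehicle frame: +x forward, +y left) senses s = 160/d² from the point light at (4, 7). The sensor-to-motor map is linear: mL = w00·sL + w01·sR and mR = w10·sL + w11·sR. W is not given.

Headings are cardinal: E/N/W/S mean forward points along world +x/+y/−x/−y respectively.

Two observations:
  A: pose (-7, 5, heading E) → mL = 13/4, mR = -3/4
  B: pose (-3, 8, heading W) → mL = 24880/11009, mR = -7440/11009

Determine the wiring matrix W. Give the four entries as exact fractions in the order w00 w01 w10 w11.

1/2 1 1/2 -1

obs A: pose=(-7,5,E) → sL=5/2, sR=2, mL=13/4, mR=-3/4
obs B: pose=(-3,8,W) → sL=160/101, sR=160/109, mL=24880/11009, mR=-7440/11009
sensor matrix S = [[5/2, 2], [160/101, 160/109]]; det S = 5520/11009
solve [mL_A; mL_B] = S·[w00; w01] and [mR_A; mR_B] = S·[w10; w11]:
  w00 = 1/2, w01 = 1, w10 = 1/2, w11 = -1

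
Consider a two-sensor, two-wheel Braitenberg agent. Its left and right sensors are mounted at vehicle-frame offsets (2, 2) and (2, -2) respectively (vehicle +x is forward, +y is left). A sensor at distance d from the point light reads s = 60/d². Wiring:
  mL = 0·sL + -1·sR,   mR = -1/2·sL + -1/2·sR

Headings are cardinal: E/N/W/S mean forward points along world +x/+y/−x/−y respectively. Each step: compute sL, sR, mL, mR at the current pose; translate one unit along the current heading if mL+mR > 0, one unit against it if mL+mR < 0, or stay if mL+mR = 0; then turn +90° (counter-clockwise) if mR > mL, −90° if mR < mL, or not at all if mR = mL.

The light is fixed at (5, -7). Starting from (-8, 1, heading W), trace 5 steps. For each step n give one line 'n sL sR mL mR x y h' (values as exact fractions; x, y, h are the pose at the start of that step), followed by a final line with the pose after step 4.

0 20/87 12/65 -12/65 -1172/5655 -8 1 W
1 15/74 3/10 -3/10 -93/370 -7 1 N
2 60/221 60/277 -60/277 -14940/61217 -7 0 W
3 6/25 10/27 -10/27 -206/675 -6 0 N
4 12/37 60/233 -60/233 -2508/8621 -6 -1 W
final -5 -1 N

n=0: pose=(-8,1,W); sL=20/87, sR=12/65; mL=-12/65, mR=-1172/5655; mL+mR=-2216/5655 → advance -1; mR−mL=-128/5655 → turn -1·90°
n=1: pose=(-7,1,N); sL=15/74, sR=3/10; mL=-3/10, mR=-93/370; mL+mR=-102/185 → advance -1; mR−mL=9/185 → turn +1·90°
n=2: pose=(-7,0,W); sL=60/221, sR=60/277; mL=-60/277, mR=-14940/61217; mL+mR=-28200/61217 → advance -1; mR−mL=-1680/61217 → turn -1·90°
n=3: pose=(-6,0,N); sL=6/25, sR=10/27; mL=-10/27, mR=-206/675; mL+mR=-152/225 → advance -1; mR−mL=44/675 → turn +1·90°
n=4: pose=(-6,-1,W); sL=12/37, sR=60/233; mL=-60/233, mR=-2508/8621; mL+mR=-4728/8621 → advance -1; mR−mL=-288/8621 → turn -1·90°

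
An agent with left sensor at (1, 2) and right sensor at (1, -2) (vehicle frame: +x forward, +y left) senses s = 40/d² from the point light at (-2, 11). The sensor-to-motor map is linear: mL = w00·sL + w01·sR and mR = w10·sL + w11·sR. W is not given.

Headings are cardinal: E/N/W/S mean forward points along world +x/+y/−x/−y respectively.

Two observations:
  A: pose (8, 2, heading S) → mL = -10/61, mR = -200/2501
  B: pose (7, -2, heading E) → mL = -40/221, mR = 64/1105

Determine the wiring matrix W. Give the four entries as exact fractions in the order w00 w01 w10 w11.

-1 0 1 -1

obs A: pose=(8,2,S) → sL=10/61, sR=10/41, mL=-10/61, mR=-200/2501
obs B: pose=(7,-2,E) → sL=40/221, sR=8/65, mL=-40/221, mR=64/1105
sensor matrix S = [[10/61, 10/41], [40/221, 8/65]]; det S = -13248/552721
solve [mL_A; mL_B] = S·[w00; w01] and [mR_A; mR_B] = S·[w10; w11]:
  w00 = -1, w01 = 0, w10 = 1, w11 = -1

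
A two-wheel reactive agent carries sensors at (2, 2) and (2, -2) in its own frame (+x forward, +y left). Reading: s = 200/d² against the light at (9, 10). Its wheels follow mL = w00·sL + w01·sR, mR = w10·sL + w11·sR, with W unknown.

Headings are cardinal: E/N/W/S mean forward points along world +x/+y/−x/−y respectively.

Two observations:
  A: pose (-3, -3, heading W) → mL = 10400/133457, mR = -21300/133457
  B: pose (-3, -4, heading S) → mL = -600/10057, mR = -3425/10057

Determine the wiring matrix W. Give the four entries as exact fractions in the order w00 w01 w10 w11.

obs A: pose=(-3,-3,W) → sL=200/421, sR=200/317, mL=10400/133457, mR=-21300/133457
obs B: pose=(-3,-4,S) → sL=50/89, sR=50/113, mL=-600/10057, mR=-3425/10057
sensor matrix S = [[200/421, 200/317], [50/89, 50/113]]; det S = -193600000/1342177049
solve [mL_A; mL_B] = S·[w00; w01] and [mR_A; mR_B] = S·[w10; w11]:
  w00 = -1/2, w01 = 1/2, w10 = -1, w11 = 1/2

-1/2 1/2 -1 1/2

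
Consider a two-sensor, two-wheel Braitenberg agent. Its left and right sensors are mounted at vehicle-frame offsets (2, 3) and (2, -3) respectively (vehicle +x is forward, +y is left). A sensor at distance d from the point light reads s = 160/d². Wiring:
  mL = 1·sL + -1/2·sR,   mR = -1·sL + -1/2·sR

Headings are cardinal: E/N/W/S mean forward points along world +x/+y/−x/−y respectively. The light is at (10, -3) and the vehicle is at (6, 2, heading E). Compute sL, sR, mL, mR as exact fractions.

left sensor world pos  = (8, 5); dL² = 68
right sensor world pos = (8, -1); dR² = 8
sL = 160/68 = 40/17
sR = 160/8 = 20
mL = 1·sL + -1/2·sR = -130/17
mR = -1·sL + -1/2·sR = -210/17

40/17 20 -130/17 -210/17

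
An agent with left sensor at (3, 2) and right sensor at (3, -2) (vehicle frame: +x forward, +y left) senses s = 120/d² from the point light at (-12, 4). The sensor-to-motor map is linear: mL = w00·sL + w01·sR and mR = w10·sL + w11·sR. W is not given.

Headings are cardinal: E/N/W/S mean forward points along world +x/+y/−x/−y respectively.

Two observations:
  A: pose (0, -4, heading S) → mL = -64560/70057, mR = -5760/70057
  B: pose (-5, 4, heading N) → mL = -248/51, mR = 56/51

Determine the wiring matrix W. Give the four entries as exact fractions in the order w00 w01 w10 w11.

obs A: pose=(0,-4,S) → sL=120/317, sR=120/221, mL=-64560/70057, mR=-5760/70057
obs B: pose=(-5,4,N) → sL=60/17, sR=4/3, mL=-248/51, mR=56/51
sensor matrix S = [[120/317, 120/221], [60/17, 4/3]]; det S = -1681280/1190969
solve [mL_A; mL_B] = S·[w00; w01] and [mR_A; mR_B] = S·[w10; w11]:
  w00 = -1, w01 = -1, w10 = 1/2, w11 = -1/2

-1 -1 1/2 -1/2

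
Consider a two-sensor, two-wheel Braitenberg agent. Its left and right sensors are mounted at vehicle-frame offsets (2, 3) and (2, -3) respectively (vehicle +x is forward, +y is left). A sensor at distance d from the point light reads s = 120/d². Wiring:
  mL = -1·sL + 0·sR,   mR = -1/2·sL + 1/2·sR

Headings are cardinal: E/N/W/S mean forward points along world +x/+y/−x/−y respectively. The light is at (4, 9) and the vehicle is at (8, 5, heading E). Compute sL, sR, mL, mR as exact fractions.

left sensor world pos  = (10, 8); dL² = 37
right sensor world pos = (10, 2); dR² = 85
sL = 120/37 = 120/37
sR = 120/85 = 24/17
mL = -1·sL + 0·sR = -120/37
mR = -1/2·sL + 1/2·sR = -576/629

120/37 24/17 -120/37 -576/629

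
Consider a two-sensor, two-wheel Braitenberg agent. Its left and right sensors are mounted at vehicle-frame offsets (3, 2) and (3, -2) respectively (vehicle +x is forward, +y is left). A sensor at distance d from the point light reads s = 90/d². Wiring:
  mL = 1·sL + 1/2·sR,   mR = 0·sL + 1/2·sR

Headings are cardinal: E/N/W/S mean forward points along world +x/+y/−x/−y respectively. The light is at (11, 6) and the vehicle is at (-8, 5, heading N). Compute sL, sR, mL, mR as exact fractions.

18/89 90/293 9279/26077 45/293

left sensor world pos  = (-10, 8); dL² = 445
right sensor world pos = (-6, 8); dR² = 293
sL = 90/445 = 18/89
sR = 90/293 = 90/293
mL = 1·sL + 1/2·sR = 9279/26077
mR = 0·sL + 1/2·sR = 45/293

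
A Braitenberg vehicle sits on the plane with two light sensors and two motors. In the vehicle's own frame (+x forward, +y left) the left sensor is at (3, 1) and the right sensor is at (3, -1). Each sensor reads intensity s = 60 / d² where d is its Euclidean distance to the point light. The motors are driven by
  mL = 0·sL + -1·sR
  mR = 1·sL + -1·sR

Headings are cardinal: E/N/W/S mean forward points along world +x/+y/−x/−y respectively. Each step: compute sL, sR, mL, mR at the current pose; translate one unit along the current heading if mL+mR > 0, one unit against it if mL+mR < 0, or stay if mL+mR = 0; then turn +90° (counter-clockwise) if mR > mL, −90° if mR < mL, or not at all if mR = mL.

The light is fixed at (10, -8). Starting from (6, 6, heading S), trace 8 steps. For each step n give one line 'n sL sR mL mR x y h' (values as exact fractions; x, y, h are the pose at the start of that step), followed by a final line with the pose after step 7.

n=0: pose=(6,6,S); sL=6/13, sR=30/73; mL=-30/73, mR=48/949; mL+mR=-342/949 → advance -1; mR−mL=6/13 → turn +1·90°
n=1: pose=(6,7,E); sL=60/257, sR=60/197; mL=-60/197, mR=-3600/50629; mL+mR=-19020/50629 → advance -1; mR−mL=60/257 → turn +1·90°
n=2: pose=(5,7,N); sL=1/6, sR=3/17; mL=-3/17, mR=-1/102; mL+mR=-19/102 → advance -1; mR−mL=1/6 → turn +1·90°
n=3: pose=(5,6,W); sL=60/233, sR=60/289; mL=-60/289, mR=3360/67337; mL+mR=-10620/67337 → advance -1; mR−mL=60/233 → turn +1·90°
n=4: pose=(6,6,S); sL=6/13, sR=30/73; mL=-30/73, mR=48/949; mL+mR=-342/949 → advance -1; mR−mL=6/13 → turn +1·90°
n=5: pose=(6,7,E); sL=60/257, sR=60/197; mL=-60/197, mR=-3600/50629; mL+mR=-19020/50629 → advance -1; mR−mL=60/257 → turn +1·90°
n=6: pose=(5,7,N); sL=1/6, sR=3/17; mL=-3/17, mR=-1/102; mL+mR=-19/102 → advance -1; mR−mL=1/6 → turn +1·90°
n=7: pose=(5,6,W); sL=60/233, sR=60/289; mL=-60/289, mR=3360/67337; mL+mR=-10620/67337 → advance -1; mR−mL=60/233 → turn +1·90°

0 6/13 30/73 -30/73 48/949 6 6 S
1 60/257 60/197 -60/197 -3600/50629 6 7 E
2 1/6 3/17 -3/17 -1/102 5 7 N
3 60/233 60/289 -60/289 3360/67337 5 6 W
4 6/13 30/73 -30/73 48/949 6 6 S
5 60/257 60/197 -60/197 -3600/50629 6 7 E
6 1/6 3/17 -3/17 -1/102 5 7 N
7 60/233 60/289 -60/289 3360/67337 5 6 W
final 6 6 S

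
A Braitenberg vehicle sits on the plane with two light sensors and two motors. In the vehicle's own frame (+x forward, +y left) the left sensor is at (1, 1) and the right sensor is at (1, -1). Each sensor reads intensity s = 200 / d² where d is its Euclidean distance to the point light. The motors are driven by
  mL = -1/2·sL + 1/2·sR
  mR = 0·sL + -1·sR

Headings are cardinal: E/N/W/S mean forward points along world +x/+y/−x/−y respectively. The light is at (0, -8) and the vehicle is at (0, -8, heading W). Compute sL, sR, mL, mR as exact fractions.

100 100 0 -100

left sensor world pos  = (-1, -9); dL² = 2
right sensor world pos = (-1, -7); dR² = 2
sL = 200/2 = 100
sR = 200/2 = 100
mL = -1/2·sL + 1/2·sR = 0
mR = 0·sL + -1·sR = -100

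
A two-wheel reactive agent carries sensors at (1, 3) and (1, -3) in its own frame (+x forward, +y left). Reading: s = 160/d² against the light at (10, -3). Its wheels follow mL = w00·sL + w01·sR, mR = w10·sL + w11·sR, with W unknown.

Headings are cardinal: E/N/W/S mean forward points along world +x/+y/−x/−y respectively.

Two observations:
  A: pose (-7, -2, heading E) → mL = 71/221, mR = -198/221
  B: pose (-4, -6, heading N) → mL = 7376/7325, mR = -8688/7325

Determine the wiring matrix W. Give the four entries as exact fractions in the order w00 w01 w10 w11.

-1/2 1 -1 -1/2

obs A: pose=(-7,-2,E) → sL=10/17, sR=8/13, mL=71/221, mR=-198/221
obs B: pose=(-4,-6,N) → sL=160/293, sR=32/25, mL=7376/7325, mR=-8688/7325
sensor matrix S = [[10/17, 8/13], [160/293, 32/25]]; det S = 134976/323765
solve [mL_A; mL_B] = S·[w00; w01] and [mR_A; mR_B] = S·[w10; w11]:
  w00 = -1/2, w01 = 1, w10 = -1, w11 = -1/2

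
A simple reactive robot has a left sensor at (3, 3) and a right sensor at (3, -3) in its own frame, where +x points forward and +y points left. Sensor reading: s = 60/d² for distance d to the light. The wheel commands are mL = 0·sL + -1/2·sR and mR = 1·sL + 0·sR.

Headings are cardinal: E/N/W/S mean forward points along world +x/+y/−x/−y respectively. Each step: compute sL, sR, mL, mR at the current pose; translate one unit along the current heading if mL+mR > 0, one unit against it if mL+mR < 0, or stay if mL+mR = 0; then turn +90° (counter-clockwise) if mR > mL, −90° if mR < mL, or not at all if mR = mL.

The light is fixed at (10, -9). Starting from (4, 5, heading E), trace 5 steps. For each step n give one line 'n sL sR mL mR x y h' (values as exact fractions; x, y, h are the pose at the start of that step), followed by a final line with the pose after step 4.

0 30/149 6/13 -3/13 30/149 4 5 E
1 60/389 12/61 -6/61 60/389 3 5 N
2 15/61 15/106 -15/212 15/61 3 6 W
3 60/169 12/53 -6/53 60/169 2 6 S
4 30/157 30/73 -15/73 30/157 2 5 E
final 1 5 N

n=0: pose=(4,5,E); sL=30/149, sR=6/13; mL=-3/13, mR=30/149; mL+mR=-57/1937 → advance -1; mR−mL=837/1937 → turn +1·90°
n=1: pose=(3,5,N); sL=60/389, sR=12/61; mL=-6/61, mR=60/389; mL+mR=1326/23729 → advance +1; mR−mL=5994/23729 → turn +1·90°
n=2: pose=(3,6,W); sL=15/61, sR=15/106; mL=-15/212, mR=15/61; mL+mR=2265/12932 → advance +1; mR−mL=4095/12932 → turn +1·90°
n=3: pose=(2,6,S); sL=60/169, sR=12/53; mL=-6/53, mR=60/169; mL+mR=2166/8957 → advance +1; mR−mL=4194/8957 → turn +1·90°
n=4: pose=(2,5,E); sL=30/157, sR=30/73; mL=-15/73, mR=30/157; mL+mR=-165/11461 → advance -1; mR−mL=4545/11461 → turn +1·90°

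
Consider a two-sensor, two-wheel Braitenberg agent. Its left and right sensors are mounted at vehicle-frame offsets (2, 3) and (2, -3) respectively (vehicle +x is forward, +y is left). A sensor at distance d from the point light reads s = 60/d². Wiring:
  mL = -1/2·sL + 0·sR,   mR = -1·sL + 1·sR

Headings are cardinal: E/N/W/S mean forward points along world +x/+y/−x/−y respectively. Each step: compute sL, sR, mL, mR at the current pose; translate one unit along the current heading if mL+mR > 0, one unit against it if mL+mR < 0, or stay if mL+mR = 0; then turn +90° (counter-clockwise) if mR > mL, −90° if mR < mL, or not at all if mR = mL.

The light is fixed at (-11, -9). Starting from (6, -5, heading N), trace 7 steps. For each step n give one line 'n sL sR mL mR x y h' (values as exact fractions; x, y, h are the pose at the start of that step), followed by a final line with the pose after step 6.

0 15/58 15/109 -15/116 -765/6322 6 -5 N
1 4/15 20/87 -2/15 -16/435 6 -6 W
2 30/221 30/113 -15/221 3240/24973 7 -6 S
3 12/85 60/401 -6/85 288/34085 7 -7 E
4 15/53 15/104 -15/106 -765/5512 6 -7 N
5 60/229 60/241 -30/229 -720/55189 6 -8 W
6 30/221 30/113 -15/221 3240/24973 7 -8 S
final 7 -9 E

n=0: pose=(6,-5,N); sL=15/58, sR=15/109; mL=-15/116, mR=-765/6322; mL+mR=-3165/12644 → advance -1; mR−mL=105/12644 → turn +1·90°
n=1: pose=(6,-6,W); sL=4/15, sR=20/87; mL=-2/15, mR=-16/435; mL+mR=-74/435 → advance -1; mR−mL=14/145 → turn +1·90°
n=2: pose=(7,-6,S); sL=30/221, sR=30/113; mL=-15/221, mR=3240/24973; mL+mR=1545/24973 → advance +1; mR−mL=4935/24973 → turn +1·90°
n=3: pose=(7,-7,E); sL=12/85, sR=60/401; mL=-6/85, mR=288/34085; mL+mR=-2118/34085 → advance -1; mR−mL=2694/34085 → turn +1·90°
n=4: pose=(6,-7,N); sL=15/53, sR=15/104; mL=-15/106, mR=-765/5512; mL+mR=-1545/5512 → advance -1; mR−mL=15/5512 → turn +1·90°
n=5: pose=(6,-8,W); sL=60/229, sR=60/241; mL=-30/229, mR=-720/55189; mL+mR=-7950/55189 → advance -1; mR−mL=6510/55189 → turn +1·90°
n=6: pose=(7,-8,S); sL=30/221, sR=30/113; mL=-15/221, mR=3240/24973; mL+mR=1545/24973 → advance +1; mR−mL=4935/24973 → turn +1·90°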